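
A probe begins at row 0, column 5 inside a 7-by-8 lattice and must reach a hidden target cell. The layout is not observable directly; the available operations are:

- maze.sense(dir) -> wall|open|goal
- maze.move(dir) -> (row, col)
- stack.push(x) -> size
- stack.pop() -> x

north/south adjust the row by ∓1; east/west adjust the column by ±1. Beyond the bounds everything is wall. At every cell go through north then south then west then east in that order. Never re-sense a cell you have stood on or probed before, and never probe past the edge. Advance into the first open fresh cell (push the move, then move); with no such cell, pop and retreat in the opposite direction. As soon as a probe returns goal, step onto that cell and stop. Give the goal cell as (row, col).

Invoking maze.sense on south, and get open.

I use stack.push on south, and get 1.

Then maze.move on south, giving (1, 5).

Now I run maze.sense on south, and observe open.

I try stack.push on south, and see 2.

I try maze.move on south, yielding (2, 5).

I invoke maze.sense on south, and observe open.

Now I run stack.push on south, and get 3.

Then maze.move on south, and see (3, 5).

Invoking maze.sense on south, which returns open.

Now I run stack.push on south, and see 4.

I run maze.move on south, → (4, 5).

Using maze.sense on south, and see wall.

I invoke maze.sense on west, yielding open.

I try stack.push on west, which returns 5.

Invoking maze.move on west, : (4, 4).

I try maze.sense on north, — result: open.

Next I call stack.push on north, and get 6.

Invoking maze.move on north, yielding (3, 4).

Calling maze.sense on north, which returns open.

Next I call stack.push on north, yielding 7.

Next I call maze.move on north, yielding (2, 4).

Now I run maze.sense on north, which returns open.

Using stack.push on north, yielding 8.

I try maze.move on north, yielding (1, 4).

I use maze.sense on north, : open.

I invoke stack.push on north, giving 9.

Next I call maze.move on north, giving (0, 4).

I use maze.sense on west, which returns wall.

Next I call stack.pop(), and observe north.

I call maze.move on south, and get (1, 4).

Using maze.sense on west, → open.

Then stack.push on west, which returns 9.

I call maze.move on west, and see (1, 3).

I invoke maze.sense on south, and get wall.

Next I call maze.sense on west, : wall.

Calling stack.pop, which returns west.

I call maze.move on east, yielding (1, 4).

Calling stack.pop, and see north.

Then maze.move on south, : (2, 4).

I use stack.pop(), — result: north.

I run maze.move on south, giving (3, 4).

Next I call maze.sense on west, : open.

I invoke stack.push on west, yielding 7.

Invoking maze.move on west, : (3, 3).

Now I run maze.sense on south, which returns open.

I invoke stack.push on south, — result: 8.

I use maze.move on south, which returns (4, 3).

Next I call maze.sense on south, → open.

Calling stack.push on south, which returns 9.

Invoking maze.move on south, and get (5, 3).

Invoking maze.sense on south, — result: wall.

I invoke maze.sense on west, yielding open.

Using stack.push on west, : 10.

Now I run maze.move on west, yielding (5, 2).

I run maze.sense on north, — result: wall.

I call maze.sense on south, — result: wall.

I try maze.sense on west, and observe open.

I call stack.push on west, giving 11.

Using maze.move on west, and see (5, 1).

I use maze.sense on north, and get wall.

I try maze.sense on south, and get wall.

I try maze.sense on west, — result: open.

I run stack.push on west, yielding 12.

I use maze.move on west, and observe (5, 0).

Calling maze.sense on north, — result: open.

I use stack.push on north, — result: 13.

I try maze.move on north, and get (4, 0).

Now I run maze.sense on north, yielding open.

I call stack.push on north, and get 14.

I call maze.move on north, yielding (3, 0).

Now I run maze.sense on north, which returns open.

I run stack.push on north, yielding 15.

I run maze.move on north, → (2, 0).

I invoke maze.sense on north, and see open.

Now I run stack.push on north, giving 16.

I invoke maze.move on north, → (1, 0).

I call maze.sense on north, and observe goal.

Calling maze.move on north, which returns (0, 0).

Answer: (0, 0)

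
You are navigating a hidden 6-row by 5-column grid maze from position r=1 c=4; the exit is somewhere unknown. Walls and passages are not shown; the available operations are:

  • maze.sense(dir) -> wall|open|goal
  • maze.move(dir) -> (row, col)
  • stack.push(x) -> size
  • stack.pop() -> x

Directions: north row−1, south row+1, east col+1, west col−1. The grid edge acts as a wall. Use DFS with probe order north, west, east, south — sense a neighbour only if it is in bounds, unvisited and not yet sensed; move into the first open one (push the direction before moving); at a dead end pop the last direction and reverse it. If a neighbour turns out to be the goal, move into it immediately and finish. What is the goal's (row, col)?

Do: sense[north]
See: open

Do: push[north]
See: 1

Do: move[north]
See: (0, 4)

Do: sense[west]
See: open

Do: push[west]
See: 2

Do: move[west]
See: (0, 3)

Do: sense[west]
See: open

Do: push[west]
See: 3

Do: move[west]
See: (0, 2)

Do: sense[west]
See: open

Do: push[west]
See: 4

Do: move[west]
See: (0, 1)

Do: sense[west]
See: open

Do: push[west]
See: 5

Do: move[west]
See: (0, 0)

Do: sense[south]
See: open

Do: push[south]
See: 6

Do: move[south]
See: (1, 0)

Do: sense[east]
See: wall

Do: sense[south]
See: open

Do: push[south]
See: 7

Do: move[south]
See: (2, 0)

Do: sense[east]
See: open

Do: push[east]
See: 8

Do: move[east]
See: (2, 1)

Do: sense[east]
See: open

Do: push[east]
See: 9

Do: move[east]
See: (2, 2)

Do: sense[north]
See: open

Do: push[north]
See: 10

Do: move[north]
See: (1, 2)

Do: sense[east]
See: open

Do: push[east]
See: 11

Do: move[east]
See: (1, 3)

Do: sense[south]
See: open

Do: push[south]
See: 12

Do: move[south]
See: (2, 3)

Do: sense[east]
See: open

Do: push[east]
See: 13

Do: move[east]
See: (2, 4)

Do: sense[south]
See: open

Do: push[south]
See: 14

Do: move[south]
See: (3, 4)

Do: sense[west]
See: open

Do: push[west]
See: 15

Do: move[west]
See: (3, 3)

Do: sense[west]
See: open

Do: push[west]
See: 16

Do: move[west]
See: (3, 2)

Do: sense[west]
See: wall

Do: sense[south]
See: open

Do: push[south]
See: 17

Do: move[south]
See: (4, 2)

Do: sense[west]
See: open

Do: push[west]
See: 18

Do: move[west]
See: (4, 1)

Do: sense[west]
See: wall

Do: sense[south]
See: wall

Do: pop[]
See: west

Do: move[east]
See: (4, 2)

Do: sense[east]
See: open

Do: push[east]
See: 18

Do: move[east]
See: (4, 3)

Do: sense[east]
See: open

Do: push[east]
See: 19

Do: move[east]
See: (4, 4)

Do: sense[south]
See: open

Do: push[south]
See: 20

Do: move[south]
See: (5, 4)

Do: sense[west]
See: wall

Do: pop[]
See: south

Do: move[north]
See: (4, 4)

Do: pop[]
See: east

Do: move[west]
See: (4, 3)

Do: pop[]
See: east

Do: move[west]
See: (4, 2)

Do: sense[south]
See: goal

Do: move[south]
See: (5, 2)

Answer: (5, 2)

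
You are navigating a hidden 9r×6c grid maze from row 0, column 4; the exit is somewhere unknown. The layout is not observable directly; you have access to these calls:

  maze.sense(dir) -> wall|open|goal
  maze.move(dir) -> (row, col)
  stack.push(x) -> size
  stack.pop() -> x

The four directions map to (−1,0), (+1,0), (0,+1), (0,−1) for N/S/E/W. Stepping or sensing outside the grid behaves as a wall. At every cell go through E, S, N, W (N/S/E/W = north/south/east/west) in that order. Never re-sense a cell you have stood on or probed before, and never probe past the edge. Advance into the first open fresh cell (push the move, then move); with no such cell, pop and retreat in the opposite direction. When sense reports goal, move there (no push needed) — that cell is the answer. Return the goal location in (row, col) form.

Using maze.sense(dir=east), giving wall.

Next I call maze.sense(dir=south), → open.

Using stack.push(x=south), and observe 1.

Using maze.move(dir=south), and get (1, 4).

I try maze.sense(dir=east), : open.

I use stack.push(x=east), giving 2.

Calling maze.move(dir=east), : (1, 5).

I invoke maze.sense(dir=south), and get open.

Using stack.push(x=south), — result: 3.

I run maze.move(dir=south), which returns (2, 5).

Now I run maze.sense(dir=south), : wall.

Now I run maze.sense(dir=west), which returns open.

I call stack.push(x=west), and get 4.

Calling maze.move(dir=west), giving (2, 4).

I run maze.sense(dir=south), and get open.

I run stack.push(x=south), and get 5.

I try maze.move(dir=south), and observe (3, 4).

I try maze.sense(dir=south), → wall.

Invoking maze.sense(dir=west), and observe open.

I call stack.push(x=west), → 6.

I call maze.move(dir=west), which returns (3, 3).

I use maze.sense(dir=south), → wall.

I run maze.sense(dir=north), and see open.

I try stack.push(x=north), : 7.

Using maze.move(dir=north), giving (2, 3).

Using maze.sense(dir=north), and observe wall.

Calling maze.sense(dir=west), : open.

Next I call stack.push(x=west), — result: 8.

I invoke maze.move(dir=west), and see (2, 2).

I try maze.sense(dir=south), and see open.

Using stack.push(x=south), and observe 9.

I invoke maze.move(dir=south), and observe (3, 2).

I use maze.sense(dir=south), which returns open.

Invoking stack.push(x=south), and see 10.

I try maze.move(dir=south), : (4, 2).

I run maze.sense(dir=south), and get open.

Invoking stack.push(x=south), : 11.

I call maze.move(dir=south), which returns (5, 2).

I invoke maze.sense(dir=east), and see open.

Using stack.push(x=east), and get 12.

I invoke maze.move(dir=east), which returns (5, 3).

Calling maze.sense(dir=east), : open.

I use stack.push(x=east), and see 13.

I try maze.move(dir=east), : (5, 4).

I use maze.sense(dir=east), → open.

Next I call stack.push(x=east), and get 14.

Using maze.move(dir=east), and observe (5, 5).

Next I call maze.sense(dir=south), and get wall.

I call maze.sense(dir=north), which returns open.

Now I run stack.push(x=north), and observe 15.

I invoke maze.move(dir=north), yielding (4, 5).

I call stack.pop(), yielding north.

Then maze.move(dir=south), and observe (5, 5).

Now I run stack.pop(), : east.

Calling maze.move(dir=west), : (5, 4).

I use maze.sense(dir=south), giving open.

I run stack.push(x=south), yielding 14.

I call maze.move(dir=south), yielding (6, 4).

I try maze.sense(dir=south), and see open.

I invoke stack.push(x=south), which returns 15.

Calling maze.move(dir=south), — result: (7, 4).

Next I call maze.sense(dir=east), and observe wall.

Calling maze.sense(dir=south), and see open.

I invoke stack.push(x=south), and get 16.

Then maze.move(dir=south), — result: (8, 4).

Using maze.sense(dir=east), yielding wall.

Now I run maze.sense(dir=west), : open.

Now I run stack.push(x=west), : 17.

Then maze.move(dir=west), yielding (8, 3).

Invoking maze.sense(dir=north), and observe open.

Now I run stack.push(x=north), which returns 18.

Calling maze.move(dir=north), which returns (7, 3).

I run maze.sense(dir=north), — result: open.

I invoke stack.push(x=north), giving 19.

Then maze.move(dir=north), giving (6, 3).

I call maze.sense(dir=west), : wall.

I try stack.pop(), — result: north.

Next I call maze.move(dir=south), which returns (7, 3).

I try maze.sense(dir=west), yielding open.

I try stack.push(x=west), → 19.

Next I call maze.move(dir=west), → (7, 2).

I call maze.sense(dir=south), — result: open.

Using stack.push(x=south), and observe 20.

I call maze.move(dir=south), which returns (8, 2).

I invoke maze.sense(dir=west), : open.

I call stack.push(x=west), — result: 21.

Invoking maze.move(dir=west), and observe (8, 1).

I call maze.sense(dir=north), which returns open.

I call stack.push(x=north), which returns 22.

Calling maze.move(dir=north), and observe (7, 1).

I call maze.sense(dir=north), giving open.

I invoke stack.push(x=north), yielding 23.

Using maze.move(dir=north), and observe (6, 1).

Next I call maze.sense(dir=north), — result: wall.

Invoking maze.sense(dir=west), → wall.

Calling stack.pop, and get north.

I run maze.move(dir=south), : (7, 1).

Using maze.sense(dir=west), — result: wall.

I invoke stack.pop, giving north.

I use maze.move(dir=south), : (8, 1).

I invoke maze.sense(dir=west), yielding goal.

Calling maze.move(dir=west), and see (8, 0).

Answer: (8, 0)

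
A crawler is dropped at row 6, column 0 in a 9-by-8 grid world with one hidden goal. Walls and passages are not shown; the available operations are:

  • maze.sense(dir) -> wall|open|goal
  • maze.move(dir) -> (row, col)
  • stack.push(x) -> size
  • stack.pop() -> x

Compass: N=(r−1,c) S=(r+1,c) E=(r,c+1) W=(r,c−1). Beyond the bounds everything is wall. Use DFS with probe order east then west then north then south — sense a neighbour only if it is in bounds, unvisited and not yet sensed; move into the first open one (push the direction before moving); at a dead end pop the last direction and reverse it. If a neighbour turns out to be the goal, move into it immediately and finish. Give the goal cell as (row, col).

% maze.sense dir: east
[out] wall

% maze.sense dir: north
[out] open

% stack.push x: north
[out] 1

% maze.move dir: north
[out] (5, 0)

% maze.sense dir: east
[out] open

% stack.push x: east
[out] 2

% maze.move dir: east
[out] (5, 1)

% maze.sense dir: east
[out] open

% stack.push x: east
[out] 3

% maze.move dir: east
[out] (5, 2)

% maze.sense dir: east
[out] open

% stack.push x: east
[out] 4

% maze.move dir: east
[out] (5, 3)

% maze.sense dir: east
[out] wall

% maze.sense dir: north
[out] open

% stack.push x: north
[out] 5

% maze.move dir: north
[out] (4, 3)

% maze.sense dir: east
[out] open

% stack.push x: east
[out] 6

% maze.move dir: east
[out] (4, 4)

% maze.sense dir: east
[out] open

% stack.push x: east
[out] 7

% maze.move dir: east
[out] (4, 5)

% maze.sense dir: east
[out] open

% stack.push x: east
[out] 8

% maze.move dir: east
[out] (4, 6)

% maze.sense dir: east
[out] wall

% maze.sense dir: north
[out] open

% stack.push x: north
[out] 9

% maze.move dir: north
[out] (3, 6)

% maze.sense dir: east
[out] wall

% maze.sense dir: west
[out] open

% stack.push x: west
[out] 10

% maze.move dir: west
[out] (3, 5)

% maze.sense dir: west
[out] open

% stack.push x: west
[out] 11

% maze.move dir: west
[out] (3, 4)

% maze.sense dir: west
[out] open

% stack.push x: west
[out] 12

% maze.move dir: west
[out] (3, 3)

% maze.sense dir: west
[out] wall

% maze.sense dir: north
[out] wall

% stack.pop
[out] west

% maze.move dir: east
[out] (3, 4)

% maze.sense dir: north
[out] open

% stack.push x: north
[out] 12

% maze.move dir: north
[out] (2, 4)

% maze.sense dir: east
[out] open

% stack.push x: east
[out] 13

% maze.move dir: east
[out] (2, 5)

% maze.sense dir: east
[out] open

% stack.push x: east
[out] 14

% maze.move dir: east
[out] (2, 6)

% maze.sense dir: east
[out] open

% stack.push x: east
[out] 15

% maze.move dir: east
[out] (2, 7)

% maze.sense dir: north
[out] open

% stack.push x: north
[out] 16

% maze.move dir: north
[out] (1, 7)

% maze.sense dir: west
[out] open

% stack.push x: west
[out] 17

% maze.move dir: west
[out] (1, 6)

% maze.sense dir: west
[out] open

% stack.push x: west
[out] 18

% maze.move dir: west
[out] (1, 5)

% maze.sense dir: west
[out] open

% stack.push x: west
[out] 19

% maze.move dir: west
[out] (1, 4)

% maze.sense dir: west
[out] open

% stack.push x: west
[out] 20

% maze.move dir: west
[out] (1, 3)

% maze.sense dir: west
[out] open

% stack.push x: west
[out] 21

% maze.move dir: west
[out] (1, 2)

% maze.sense dir: west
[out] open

% stack.push x: west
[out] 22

% maze.move dir: west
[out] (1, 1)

% maze.sense dir: west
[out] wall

% maze.sense dir: north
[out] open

% stack.push x: north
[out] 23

% maze.move dir: north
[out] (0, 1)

% maze.sense dir: east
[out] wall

% maze.sense dir: west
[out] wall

% stack.pop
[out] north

% maze.move dir: south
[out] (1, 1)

% maze.sense dir: south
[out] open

% stack.push x: south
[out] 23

% maze.move dir: south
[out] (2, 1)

% maze.sense dir: east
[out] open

% stack.push x: east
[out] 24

% maze.move dir: east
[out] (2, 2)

% stack.pop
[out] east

% maze.move dir: west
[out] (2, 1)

% maze.sense dir: west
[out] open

% stack.push x: west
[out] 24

% maze.move dir: west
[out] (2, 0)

% maze.sense dir: south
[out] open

% stack.push x: south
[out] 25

% maze.move dir: south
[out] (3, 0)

% maze.sense dir: east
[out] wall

% maze.sense dir: south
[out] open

% stack.push x: south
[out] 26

% maze.move dir: south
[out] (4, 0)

% maze.sense dir: east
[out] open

% stack.push x: east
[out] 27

% maze.move dir: east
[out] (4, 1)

% maze.sense dir: east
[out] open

% stack.push x: east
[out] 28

% maze.move dir: east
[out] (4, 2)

% stack.pop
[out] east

% maze.move dir: west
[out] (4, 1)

% stack.pop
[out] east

% maze.move dir: west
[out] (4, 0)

% stack.pop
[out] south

% maze.move dir: north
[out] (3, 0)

% stack.pop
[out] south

% maze.move dir: north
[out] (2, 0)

% stack.pop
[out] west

% maze.move dir: east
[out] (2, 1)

% stack.pop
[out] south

% maze.move dir: north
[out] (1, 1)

% stack.pop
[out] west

% maze.move dir: east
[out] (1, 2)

% stack.pop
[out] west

% maze.move dir: east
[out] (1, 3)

% maze.sense dir: north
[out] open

% stack.push x: north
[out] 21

% maze.move dir: north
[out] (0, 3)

% maze.sense dir: east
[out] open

% stack.push x: east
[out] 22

% maze.move dir: east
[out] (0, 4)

% maze.sense dir: east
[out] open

% stack.push x: east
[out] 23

% maze.move dir: east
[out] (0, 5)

% maze.sense dir: east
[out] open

% stack.push x: east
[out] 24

% maze.move dir: east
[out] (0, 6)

% maze.sense dir: east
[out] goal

% maze.move dir: east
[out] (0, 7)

Answer: (0, 7)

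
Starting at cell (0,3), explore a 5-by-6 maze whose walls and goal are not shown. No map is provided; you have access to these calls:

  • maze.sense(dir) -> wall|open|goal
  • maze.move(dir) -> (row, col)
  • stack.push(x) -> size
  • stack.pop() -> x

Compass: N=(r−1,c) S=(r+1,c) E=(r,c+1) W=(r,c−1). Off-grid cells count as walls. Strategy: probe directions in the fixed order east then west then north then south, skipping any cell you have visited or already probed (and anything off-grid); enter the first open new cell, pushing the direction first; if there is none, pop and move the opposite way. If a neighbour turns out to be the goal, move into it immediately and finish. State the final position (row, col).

>> sense(east)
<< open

>> push(east)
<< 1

>> move(east)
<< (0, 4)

>> sense(east)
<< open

>> push(east)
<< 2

>> move(east)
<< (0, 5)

>> sense(south)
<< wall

>> pop()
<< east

>> move(west)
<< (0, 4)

>> sense(south)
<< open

>> push(south)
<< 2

>> move(south)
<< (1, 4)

>> sense(west)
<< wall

>> sense(south)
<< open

>> push(south)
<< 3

>> move(south)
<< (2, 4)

>> sense(east)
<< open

>> push(east)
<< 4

>> move(east)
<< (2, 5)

>> sense(south)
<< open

>> push(south)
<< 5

>> move(south)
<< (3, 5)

>> sense(west)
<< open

>> push(west)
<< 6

>> move(west)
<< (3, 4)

>> sense(west)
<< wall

>> sense(south)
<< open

>> push(south)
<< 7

>> move(south)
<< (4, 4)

>> sense(east)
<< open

>> push(east)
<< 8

>> move(east)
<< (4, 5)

>> pop()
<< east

>> move(west)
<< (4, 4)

>> sense(west)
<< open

>> push(west)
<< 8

>> move(west)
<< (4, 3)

>> sense(west)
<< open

>> push(west)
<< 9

>> move(west)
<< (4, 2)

>> sense(west)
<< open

>> push(west)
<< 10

>> move(west)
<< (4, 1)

>> sense(west)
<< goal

>> move(west)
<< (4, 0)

Answer: (4, 0)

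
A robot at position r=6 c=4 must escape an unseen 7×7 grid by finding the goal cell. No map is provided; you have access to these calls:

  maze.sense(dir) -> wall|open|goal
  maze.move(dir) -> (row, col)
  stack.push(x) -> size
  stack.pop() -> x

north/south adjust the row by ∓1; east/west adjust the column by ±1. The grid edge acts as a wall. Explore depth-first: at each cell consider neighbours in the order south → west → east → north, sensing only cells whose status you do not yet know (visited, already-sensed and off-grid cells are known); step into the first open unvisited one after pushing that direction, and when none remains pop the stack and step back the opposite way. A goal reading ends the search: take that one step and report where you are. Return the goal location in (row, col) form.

>> sense(dir→west)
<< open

>> push(x→west)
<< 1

>> move(dir→west)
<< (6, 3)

>> sense(dir→west)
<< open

>> push(x→west)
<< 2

>> move(dir→west)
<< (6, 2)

>> sense(dir→west)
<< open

>> push(x→west)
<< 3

>> move(dir→west)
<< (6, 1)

>> sense(dir→west)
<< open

>> push(x→west)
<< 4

>> move(dir→west)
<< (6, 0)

>> sense(dir→north)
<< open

>> push(x→north)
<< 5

>> move(dir→north)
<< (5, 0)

>> sense(dir→east)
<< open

>> push(x→east)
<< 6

>> move(dir→east)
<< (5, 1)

>> sense(dir→east)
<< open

>> push(x→east)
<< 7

>> move(dir→east)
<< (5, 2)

>> sense(dir→east)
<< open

>> push(x→east)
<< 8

>> move(dir→east)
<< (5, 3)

>> sense(dir→east)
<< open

>> push(x→east)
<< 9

>> move(dir→east)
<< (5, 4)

>> sense(dir→east)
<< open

>> push(x→east)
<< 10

>> move(dir→east)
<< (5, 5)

>> sense(dir→south)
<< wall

>> sense(dir→east)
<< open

>> push(x→east)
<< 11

>> move(dir→east)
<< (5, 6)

>> sense(dir→south)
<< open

>> push(x→south)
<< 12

>> move(dir→south)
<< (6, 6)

>> pop()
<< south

>> move(dir→north)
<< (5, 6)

>> sense(dir→north)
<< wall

>> pop()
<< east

>> move(dir→west)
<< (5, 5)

>> sense(dir→north)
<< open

>> push(x→north)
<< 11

>> move(dir→north)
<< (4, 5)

>> sense(dir→west)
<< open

>> push(x→west)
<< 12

>> move(dir→west)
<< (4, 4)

>> sense(dir→west)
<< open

>> push(x→west)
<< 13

>> move(dir→west)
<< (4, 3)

>> sense(dir→west)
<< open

>> push(x→west)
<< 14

>> move(dir→west)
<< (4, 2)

>> sense(dir→west)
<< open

>> push(x→west)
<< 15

>> move(dir→west)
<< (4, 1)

>> sense(dir→west)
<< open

>> push(x→west)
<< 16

>> move(dir→west)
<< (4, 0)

>> sense(dir→north)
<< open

>> push(x→north)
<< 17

>> move(dir→north)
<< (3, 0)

>> sense(dir→east)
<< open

>> push(x→east)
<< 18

>> move(dir→east)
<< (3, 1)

>> sense(dir→east)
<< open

>> push(x→east)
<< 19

>> move(dir→east)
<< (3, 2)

>> sense(dir→east)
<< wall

>> sense(dir→north)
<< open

>> push(x→north)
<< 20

>> move(dir→north)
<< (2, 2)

>> sense(dir→west)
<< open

>> push(x→west)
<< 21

>> move(dir→west)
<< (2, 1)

>> sense(dir→west)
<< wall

>> sense(dir→north)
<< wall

>> pop()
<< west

>> move(dir→east)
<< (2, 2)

>> sense(dir→east)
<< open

>> push(x→east)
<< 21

>> move(dir→east)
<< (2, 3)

>> sense(dir→east)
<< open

>> push(x→east)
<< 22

>> move(dir→east)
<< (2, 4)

>> sense(dir→south)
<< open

>> push(x→south)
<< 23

>> move(dir→south)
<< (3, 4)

>> sense(dir→east)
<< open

>> push(x→east)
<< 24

>> move(dir→east)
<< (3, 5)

>> sense(dir→east)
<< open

>> push(x→east)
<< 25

>> move(dir→east)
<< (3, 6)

>> sense(dir→north)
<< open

>> push(x→north)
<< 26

>> move(dir→north)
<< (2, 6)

>> sense(dir→west)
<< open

>> push(x→west)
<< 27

>> move(dir→west)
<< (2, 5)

>> sense(dir→north)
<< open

>> push(x→north)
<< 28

>> move(dir→north)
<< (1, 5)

>> sense(dir→west)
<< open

>> push(x→west)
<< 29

>> move(dir→west)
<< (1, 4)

>> sense(dir→west)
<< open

>> push(x→west)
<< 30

>> move(dir→west)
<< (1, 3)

>> sense(dir→west)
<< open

>> push(x→west)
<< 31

>> move(dir→west)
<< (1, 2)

>> sense(dir→north)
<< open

>> push(x→north)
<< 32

>> move(dir→north)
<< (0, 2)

>> sense(dir→west)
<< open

>> push(x→west)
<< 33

>> move(dir→west)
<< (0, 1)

>> sense(dir→west)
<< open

>> push(x→west)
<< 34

>> move(dir→west)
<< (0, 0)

>> sense(dir→south)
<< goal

>> move(dir→south)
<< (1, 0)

Answer: (1, 0)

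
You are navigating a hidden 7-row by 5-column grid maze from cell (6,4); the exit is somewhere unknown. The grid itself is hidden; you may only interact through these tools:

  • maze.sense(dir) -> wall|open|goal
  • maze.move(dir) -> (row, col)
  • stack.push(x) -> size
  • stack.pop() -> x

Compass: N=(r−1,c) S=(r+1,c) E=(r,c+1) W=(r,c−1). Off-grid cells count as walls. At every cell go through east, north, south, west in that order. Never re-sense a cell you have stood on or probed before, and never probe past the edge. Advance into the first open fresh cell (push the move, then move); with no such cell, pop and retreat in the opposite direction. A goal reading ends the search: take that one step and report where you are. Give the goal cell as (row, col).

·→ maze.sense(dir: north)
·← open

·→ stack.push(x: north)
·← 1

·→ maze.move(dir: north)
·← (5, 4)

·→ maze.sense(dir: north)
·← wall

·→ maze.sense(dir: west)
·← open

·→ stack.push(x: west)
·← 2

·→ maze.move(dir: west)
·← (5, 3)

·→ maze.sense(dir: north)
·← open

·→ stack.push(x: north)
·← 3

·→ maze.move(dir: north)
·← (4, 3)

·→ maze.sense(dir: north)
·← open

·→ stack.push(x: north)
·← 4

·→ maze.move(dir: north)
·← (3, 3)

·→ maze.sense(dir: east)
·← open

·→ stack.push(x: east)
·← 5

·→ maze.move(dir: east)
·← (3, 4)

·→ maze.sense(dir: north)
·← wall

·→ stack.pop()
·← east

·→ maze.move(dir: west)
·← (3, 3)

·→ maze.sense(dir: north)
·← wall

·→ maze.sense(dir: west)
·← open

·→ stack.push(x: west)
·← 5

·→ maze.move(dir: west)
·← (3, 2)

·→ maze.sense(dir: north)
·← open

·→ stack.push(x: north)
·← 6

·→ maze.move(dir: north)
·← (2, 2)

·→ maze.sense(dir: north)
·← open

·→ stack.push(x: north)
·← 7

·→ maze.move(dir: north)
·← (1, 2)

·→ maze.sense(dir: east)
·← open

·→ stack.push(x: east)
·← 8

·→ maze.move(dir: east)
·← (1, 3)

·→ maze.sense(dir: east)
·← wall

·→ maze.sense(dir: north)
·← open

·→ stack.push(x: north)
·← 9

·→ maze.move(dir: north)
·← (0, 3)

·→ maze.sense(dir: east)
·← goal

·→ maze.move(dir: east)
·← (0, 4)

Answer: (0, 4)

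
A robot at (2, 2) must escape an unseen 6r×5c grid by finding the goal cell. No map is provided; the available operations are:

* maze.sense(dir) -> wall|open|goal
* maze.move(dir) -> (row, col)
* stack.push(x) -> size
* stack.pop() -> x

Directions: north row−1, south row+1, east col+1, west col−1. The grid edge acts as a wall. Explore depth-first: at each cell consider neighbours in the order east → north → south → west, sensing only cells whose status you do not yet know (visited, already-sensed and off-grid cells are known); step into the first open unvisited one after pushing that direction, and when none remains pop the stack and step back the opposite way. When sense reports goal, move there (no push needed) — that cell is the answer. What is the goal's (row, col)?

% maze.sense east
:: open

% stack.push east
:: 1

% maze.move east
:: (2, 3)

% maze.sense east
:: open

% stack.push east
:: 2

% maze.move east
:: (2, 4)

% maze.sense north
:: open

% stack.push north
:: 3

% maze.move north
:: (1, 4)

% maze.sense north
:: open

% stack.push north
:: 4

% maze.move north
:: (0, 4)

% maze.sense west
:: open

% stack.push west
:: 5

% maze.move west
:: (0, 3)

% maze.sense south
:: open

% stack.push south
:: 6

% maze.move south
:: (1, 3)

% maze.sense west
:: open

% stack.push west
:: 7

% maze.move west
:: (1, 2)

% maze.sense north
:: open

% stack.push north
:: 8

% maze.move north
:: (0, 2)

% maze.sense west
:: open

% stack.push west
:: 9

% maze.move west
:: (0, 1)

% maze.sense south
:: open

% stack.push south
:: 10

% maze.move south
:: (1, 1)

% maze.sense south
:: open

% stack.push south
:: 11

% maze.move south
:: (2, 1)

% maze.sense south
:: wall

% maze.sense west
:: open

% stack.push west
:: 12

% maze.move west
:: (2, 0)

% maze.sense north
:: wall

% maze.sense south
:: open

% stack.push south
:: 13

% maze.move south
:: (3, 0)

% maze.sense south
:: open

% stack.push south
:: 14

% maze.move south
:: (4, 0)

% maze.sense east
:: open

% stack.push east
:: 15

% maze.move east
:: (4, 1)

% maze.sense east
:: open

% stack.push east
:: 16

% maze.move east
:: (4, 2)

% maze.sense east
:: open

% stack.push east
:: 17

% maze.move east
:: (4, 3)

% maze.sense east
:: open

% stack.push east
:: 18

% maze.move east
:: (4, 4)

% maze.sense north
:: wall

% maze.sense south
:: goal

% maze.move south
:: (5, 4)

Answer: (5, 4)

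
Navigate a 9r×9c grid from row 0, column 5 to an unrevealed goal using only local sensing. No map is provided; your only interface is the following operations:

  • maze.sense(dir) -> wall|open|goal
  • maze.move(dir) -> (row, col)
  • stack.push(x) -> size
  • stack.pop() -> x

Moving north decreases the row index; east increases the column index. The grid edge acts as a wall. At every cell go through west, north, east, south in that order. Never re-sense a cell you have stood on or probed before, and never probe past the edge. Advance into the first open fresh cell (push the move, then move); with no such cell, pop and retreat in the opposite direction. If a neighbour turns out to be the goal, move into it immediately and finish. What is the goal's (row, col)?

# 1. maze.sense(dir=west) == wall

# 2. maze.sense(dir=east) == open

# 3. stack.push(x=east) == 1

# 4. maze.move(dir=east) == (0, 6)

# 5. maze.sense(dir=east) == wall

# 6. maze.sense(dir=south) == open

# 7. stack.push(x=south) == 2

# 8. maze.move(dir=south) == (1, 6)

# 9. maze.sense(dir=west) == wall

# 10. maze.sense(dir=east) == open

# 11. stack.push(x=east) == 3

# 12. maze.move(dir=east) == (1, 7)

# 13. maze.sense(dir=east) == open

# 14. stack.push(x=east) == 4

# 15. maze.move(dir=east) == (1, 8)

# 16. maze.sense(dir=north) == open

# 17. stack.push(x=north) == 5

# 18. maze.move(dir=north) == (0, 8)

# 19. stack.pop() == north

# 20. maze.move(dir=south) == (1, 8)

# 21. maze.sense(dir=south) == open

# 22. stack.push(x=south) == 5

# 23. maze.move(dir=south) == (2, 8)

# 24. maze.sense(dir=west) == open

# 25. stack.push(x=west) == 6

# 26. maze.move(dir=west) == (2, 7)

# 27. maze.sense(dir=west) == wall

# 28. maze.sense(dir=south) == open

# 29. stack.push(x=south) == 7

# 30. maze.move(dir=south) == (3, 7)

# 31. maze.sense(dir=west) == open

# 32. stack.push(x=west) == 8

# 33. maze.move(dir=west) == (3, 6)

# 34. maze.sense(dir=west) == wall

# 35. maze.sense(dir=south) == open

# 36. stack.push(x=south) == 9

# 37. maze.move(dir=south) == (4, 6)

# 38. maze.sense(dir=west) == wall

# 39. maze.sense(dir=east) == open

# 40. stack.push(x=east) == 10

# 41. maze.move(dir=east) == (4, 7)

# 42. maze.sense(dir=east) == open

# 43. stack.push(x=east) == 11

# 44. maze.move(dir=east) == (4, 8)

# 45. maze.sense(dir=north) == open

# 46. stack.push(x=north) == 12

# 47. maze.move(dir=north) == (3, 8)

# 48. stack.pop() == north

# 49. maze.move(dir=south) == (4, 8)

# 50. maze.sense(dir=south) == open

# 51. stack.push(x=south) == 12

# 52. maze.move(dir=south) == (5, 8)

# 53. maze.sense(dir=west) == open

# 54. stack.push(x=west) == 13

# 55. maze.move(dir=west) == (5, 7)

# 56. maze.sense(dir=west) == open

# 57. stack.push(x=west) == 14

# 58. maze.move(dir=west) == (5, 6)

# 59. maze.sense(dir=west) == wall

# 60. maze.sense(dir=south) == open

# 61. stack.push(x=south) == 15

# 62. maze.move(dir=south) == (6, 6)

# 63. maze.sense(dir=west) == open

# 64. stack.push(x=west) == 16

# 65. maze.move(dir=west) == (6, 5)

# 66. maze.sense(dir=west) == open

# 67. stack.push(x=west) == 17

# 68. maze.move(dir=west) == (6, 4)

# 69. maze.sense(dir=west) == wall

# 70. maze.sense(dir=north) == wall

# 71. maze.sense(dir=south) == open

# 72. stack.push(x=south) == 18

# 73. maze.move(dir=south) == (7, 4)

# 74. maze.sense(dir=west) == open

# 75. stack.push(x=west) == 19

# 76. maze.move(dir=west) == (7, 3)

# 77. maze.sense(dir=west) == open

# 78. stack.push(x=west) == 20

# 79. maze.move(dir=west) == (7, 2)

# 80. maze.sense(dir=west) == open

# 81. stack.push(x=west) == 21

# 82. maze.move(dir=west) == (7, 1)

# 83. maze.sense(dir=west) == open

# 84. stack.push(x=west) == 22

# 85. maze.move(dir=west) == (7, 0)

# 86. maze.sense(dir=north) == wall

# 87. maze.sense(dir=south) == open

# 88. stack.push(x=south) == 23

# 89. maze.move(dir=south) == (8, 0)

# 90. maze.sense(dir=east) == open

# 91. stack.push(x=east) == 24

# 92. maze.move(dir=east) == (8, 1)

# 93. maze.sense(dir=east) == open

# 94. stack.push(x=east) == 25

# 95. maze.move(dir=east) == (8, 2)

# 96. maze.sense(dir=east) == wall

# 97. stack.pop() == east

# 98. maze.move(dir=west) == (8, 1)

# 99. stack.pop() == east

# 100. maze.move(dir=west) == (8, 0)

# 101. stack.pop() == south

# 102. maze.move(dir=north) == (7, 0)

# 103. stack.pop() == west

# 104. maze.move(dir=east) == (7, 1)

# 105. maze.sense(dir=north) == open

# 106. stack.push(x=north) == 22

# 107. maze.move(dir=north) == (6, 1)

# 108. maze.sense(dir=north) == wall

# 109. maze.sense(dir=east) == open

# 110. stack.push(x=east) == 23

# 111. maze.move(dir=east) == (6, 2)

# 112. maze.sense(dir=north) == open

# 113. stack.push(x=north) == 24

# 114. maze.move(dir=north) == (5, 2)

# 115. maze.sense(dir=north) == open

# 116. stack.push(x=north) == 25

# 117. maze.move(dir=north) == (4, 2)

# 118. maze.sense(dir=west) == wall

# 119. maze.sense(dir=north) == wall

# 120. maze.sense(dir=east) == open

# 121. stack.push(x=east) == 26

# 122. maze.move(dir=east) == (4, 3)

# 123. maze.sense(dir=north) == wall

# 124. maze.sense(dir=east) == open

# 125. stack.push(x=east) == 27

# 126. maze.move(dir=east) == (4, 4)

# 127. maze.sense(dir=north) == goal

# 128. maze.move(dir=north) == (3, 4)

Answer: (3, 4)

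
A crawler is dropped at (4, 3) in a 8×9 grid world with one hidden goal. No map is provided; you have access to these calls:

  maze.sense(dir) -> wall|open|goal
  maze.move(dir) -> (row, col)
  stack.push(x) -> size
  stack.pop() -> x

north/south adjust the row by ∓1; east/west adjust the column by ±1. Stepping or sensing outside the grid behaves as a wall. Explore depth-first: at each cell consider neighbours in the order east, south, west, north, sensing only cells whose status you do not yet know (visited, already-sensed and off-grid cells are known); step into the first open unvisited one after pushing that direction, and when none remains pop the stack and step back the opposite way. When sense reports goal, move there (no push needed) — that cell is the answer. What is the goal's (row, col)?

// 1. sense(dir=east) : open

// 2. push(x=east) : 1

// 3. move(dir=east) : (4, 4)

// 4. sense(dir=east) : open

// 5. push(x=east) : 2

// 6. move(dir=east) : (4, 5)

// 7. sense(dir=east) : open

// 8. push(x=east) : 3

// 9. move(dir=east) : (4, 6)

// 10. sense(dir=east) : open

// 11. push(x=east) : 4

// 12. move(dir=east) : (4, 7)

// 13. sense(dir=east) : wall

// 14. sense(dir=south) : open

// 15. push(x=south) : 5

// 16. move(dir=south) : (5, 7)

// 17. sense(dir=east) : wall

// 18. sense(dir=south) : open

// 19. push(x=south) : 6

// 20. move(dir=south) : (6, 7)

// 21. sense(dir=east) : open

// 22. push(x=east) : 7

// 23. move(dir=east) : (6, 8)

// 24. sense(dir=south) : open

// 25. push(x=south) : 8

// 26. move(dir=south) : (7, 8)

// 27. sense(dir=west) : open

// 28. push(x=west) : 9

// 29. move(dir=west) : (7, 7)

// 30. sense(dir=west) : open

// 31. push(x=west) : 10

// 32. move(dir=west) : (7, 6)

// 33. sense(dir=west) : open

// 34. push(x=west) : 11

// 35. move(dir=west) : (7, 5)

// 36. sense(dir=west) : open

// 37. push(x=west) : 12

// 38. move(dir=west) : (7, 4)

// 39. sense(dir=west) : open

// 40. push(x=west) : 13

// 41. move(dir=west) : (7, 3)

// 42. sense(dir=west) : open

// 43. push(x=west) : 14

// 44. move(dir=west) : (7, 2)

// 45. sense(dir=west) : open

// 46. push(x=west) : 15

// 47. move(dir=west) : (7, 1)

// 48. sense(dir=west) : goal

// 49. move(dir=west) : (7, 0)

Answer: (7, 0)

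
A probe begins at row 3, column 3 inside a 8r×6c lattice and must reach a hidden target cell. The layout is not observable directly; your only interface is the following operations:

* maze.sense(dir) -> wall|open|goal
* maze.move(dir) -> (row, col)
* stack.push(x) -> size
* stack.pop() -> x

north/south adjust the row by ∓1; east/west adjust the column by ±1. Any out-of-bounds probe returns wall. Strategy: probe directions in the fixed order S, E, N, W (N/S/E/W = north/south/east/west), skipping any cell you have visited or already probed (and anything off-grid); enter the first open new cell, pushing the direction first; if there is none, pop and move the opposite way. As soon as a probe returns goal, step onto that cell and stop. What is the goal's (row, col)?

Do: maze.sense[dir→south]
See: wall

Do: maze.sense[dir→east]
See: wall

Do: maze.sense[dir→north]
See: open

Do: stack.push[x→north]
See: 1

Do: maze.move[dir→north]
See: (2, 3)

Do: maze.sense[dir→east]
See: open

Do: stack.push[x→east]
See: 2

Do: maze.move[dir→east]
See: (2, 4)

Do: maze.sense[dir→east]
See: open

Do: stack.push[x→east]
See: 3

Do: maze.move[dir→east]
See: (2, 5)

Do: maze.sense[dir→south]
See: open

Do: stack.push[x→south]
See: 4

Do: maze.move[dir→south]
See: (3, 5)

Do: maze.sense[dir→south]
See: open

Do: stack.push[x→south]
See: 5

Do: maze.move[dir→south]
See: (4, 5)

Do: maze.sense[dir→south]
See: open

Do: stack.push[x→south]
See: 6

Do: maze.move[dir→south]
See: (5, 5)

Do: maze.sense[dir→south]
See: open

Do: stack.push[x→south]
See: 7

Do: maze.move[dir→south]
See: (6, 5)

Do: maze.sense[dir→south]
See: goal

Do: maze.move[dir→south]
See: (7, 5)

Answer: (7, 5)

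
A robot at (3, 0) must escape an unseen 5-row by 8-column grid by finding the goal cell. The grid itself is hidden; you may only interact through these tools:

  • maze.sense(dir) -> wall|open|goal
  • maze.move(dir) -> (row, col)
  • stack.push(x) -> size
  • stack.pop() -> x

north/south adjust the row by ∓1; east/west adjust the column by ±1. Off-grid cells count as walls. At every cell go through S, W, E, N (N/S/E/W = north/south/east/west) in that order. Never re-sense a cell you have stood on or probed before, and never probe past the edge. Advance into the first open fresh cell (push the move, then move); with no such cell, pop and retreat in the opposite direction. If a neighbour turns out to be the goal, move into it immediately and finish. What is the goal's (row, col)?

I try sense on dir: south, giving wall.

I invoke sense on dir: east, : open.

Using push on x: east, giving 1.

Invoking move on dir: east, and observe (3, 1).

Then sense on dir: south, and observe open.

I use push on x: south, → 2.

Then move on dir: south, and see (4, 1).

Using sense on dir: east, and observe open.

Now I run push on x: east, which returns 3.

I run move on dir: east, — result: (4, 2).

Then sense on dir: east, which returns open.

I use push on x: east, giving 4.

Next I call move on dir: east, : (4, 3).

Invoking sense on dir: east, and see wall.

Using sense on dir: north, → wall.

Calling pop, yielding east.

Now I run move on dir: west, and get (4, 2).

I call sense on dir: north, and observe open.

I use push on x: north, yielding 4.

I run move on dir: north, and observe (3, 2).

Next I call sense on dir: north, → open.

Calling push on x: north, and get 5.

I invoke move on dir: north, — result: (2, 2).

I run sense on dir: west, and get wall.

I use sense on dir: east, : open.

Then push on x: east, → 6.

Calling move on dir: east, and see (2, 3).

Calling sense on dir: east, yielding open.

I use push on x: east, which returns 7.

I call move on dir: east, and observe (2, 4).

I use sense on dir: south, and get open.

I invoke push on x: south, → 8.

I call move on dir: south, which returns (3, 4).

I call sense on dir: east, : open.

I run push on x: east, → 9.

Then move on dir: east, — result: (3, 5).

I call sense on dir: south, which returns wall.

Calling sense on dir: east, giving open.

I run push on x: east, and see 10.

I invoke move on dir: east, and get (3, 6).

I try sense on dir: south, and get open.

Next I call push on x: south, giving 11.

I use move on dir: south, and get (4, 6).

Then sense on dir: east, → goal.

I run move on dir: east, giving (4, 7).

Answer: (4, 7)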